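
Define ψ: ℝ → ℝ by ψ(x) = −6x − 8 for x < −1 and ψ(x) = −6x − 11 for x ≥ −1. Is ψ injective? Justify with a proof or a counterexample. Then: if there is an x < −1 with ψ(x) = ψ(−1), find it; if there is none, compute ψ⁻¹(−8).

-1/2

Both pieces are strictly decreasing (slopes −6 and −6), so each is injective on its own interval.
The left piece maps (−∞, −1) onto (−2, ∞); the right piece maps [−1, ∞) onto (−∞, −5].
These images are disjoint, so no value is attained by both pieces. Therefore ψ is injective.
Because the two images are disjoint, no x < −1 has ψ(x) = ψ(−1), so we compute ψ⁻¹(−8): −8 lies in (−∞, −5], so solve −6x − 11 = −8: x = (−8 + 11)/(−6) = −1/2.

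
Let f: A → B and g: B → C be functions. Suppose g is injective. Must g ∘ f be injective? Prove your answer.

not injective

No. Take A = {0, 1}, B = C = {0, 1, 2, 3}, f(0) = f(1) = 0, and g = identity (injective).
Then (g ∘ f)(0) = (g ∘ f)(1) = 0 with 0 ≠ 1, so g ∘ f is not injective.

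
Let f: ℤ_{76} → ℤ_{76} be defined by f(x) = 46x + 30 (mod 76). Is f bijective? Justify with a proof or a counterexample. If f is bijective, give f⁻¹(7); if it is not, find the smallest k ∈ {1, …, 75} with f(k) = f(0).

38

We have gcd(46, 76) = 2 > 1. Taking s = 0 and t = 38: f(0) = 30 and f(38) = 46·38 + 30 = 1778 ≡ 30 (mod 76).
So f(0) = f(38) while 0 ≠ 38, hence f is not injective, hence not bijective.
Since f is not bijective, we find the least positive k with f(k) = f(0): this means 46k ≡ 0 (mod 76), i.e. 76 ∣ 46k. Since gcd(46, 76) = 2, dividing through by 2 this holds exactly when 38 ∣ 23k, and as gcd(23, 38) = 1, exactly when 38 ∣ k.
The smallest positive such k is 38.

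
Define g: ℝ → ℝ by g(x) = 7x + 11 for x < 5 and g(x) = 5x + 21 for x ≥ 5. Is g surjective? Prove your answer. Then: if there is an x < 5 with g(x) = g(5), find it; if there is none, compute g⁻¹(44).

33/7

Both pieces are strictly increasing (slopes 7 and 5), so each is injective on its own interval.
The left piece maps (−∞, 5) onto (−∞, 46); the right piece maps [5, ∞) onto [46, ∞).
These images together cover ℝ, so g is surjective.
Because the two images are disjoint, no x < 5 has g(x) = g(5), so we compute g⁻¹(44): 44 lies in (−∞, 46), so solve 7x + 11 = 44: x = (44 − 11)/7 = 33/7.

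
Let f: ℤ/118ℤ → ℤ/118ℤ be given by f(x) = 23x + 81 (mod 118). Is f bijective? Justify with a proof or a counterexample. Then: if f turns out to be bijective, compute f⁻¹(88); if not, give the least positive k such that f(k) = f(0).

67

Suppose f(u) = f(v) in ℤ/118ℤ. Then 23u + 81 ≡ 23v + 81 (mod 118), so 23(u − v) ≡ 0 (mod 118).
Since gcd(23, 118) = 1, 23 is invertible modulo 118, so u − v ≡ 0 (mod 118), i.e. u = v.
We now compute 23⁻¹ mod 118 explicitly. Euclid's algorithm: 118 = 5·23 + 3, 23 = 7·3 + 2, 3 = 1·2 + 1; back-substituting gives 1 = 77·23 − 15·118, so 23⁻¹ ≡ 77 (mod 118).
Then y ↦ 77(y − 81) is a two-sided inverse to f, so every y ∈ ℤ/118ℤ has a preimage.
So f is bijective.
Since f is bijective, we compute f⁻¹(88): solve 23x + 81 ≡ 88 (mod 118), i.e. 23x ≡ 7 (mod 118).
Multiplying by 23⁻¹ = 77 gives x ≡ 77·7 = 539 = 4·118 + 67 ≡ 67 (mod 118).
Check: f(67) = 23·67 + 81 = 1622 = 13·118 + 88 ≡ 88 (mod 118).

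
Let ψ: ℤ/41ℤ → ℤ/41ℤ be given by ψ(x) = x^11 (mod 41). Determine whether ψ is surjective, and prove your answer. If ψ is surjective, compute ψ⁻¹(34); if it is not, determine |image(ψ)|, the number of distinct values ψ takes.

Since 41 is prime, the nonzero elements of ℤ/41ℤ form a cyclic group of order 40.
As gcd(11, 40) = 1, raising to the 11th power is a bijection on this group: if a^11 ≡ b^11 then (ab^{−1})^11 = 1, and the only element of order dividing gcd(11, 40) = 1 is 1, so a = b.
With ψ(0) = 0 this makes ψ injective on all of ℤ/41ℤ, hence bijective (finite equal-size domain and codomain). In particular ψ is surjective.
Since ψ is surjective, we find the preimage of 34. The inverse of x ↦ x^11 on (ℤ/41ℤ)^× is x ↦ x^11, because 11·11 = 121 = 3·40 + 1 ≡ 1 (mod 40) and x^{40} = 1 for x ≠ 0 (Fermat). So ψ⁻¹(34) = 34^11 mod 41.
Repeated squaring mod 41: 34^1 ≡ 34, 34^2 ≡ 34² = 1156 ≡ 8, 34^4 ≡ 8² = 64 ≡ 23, 34^8 ≡ 23² = 529 ≡ 37. Since 11 = 8 + 2 + 1, 34^11 ≡ 37·8·34: 37·8 = 296 ≡ 9, then 9·34 = 306 ≡ 19. So 34^11 ≡ 19 (mod 41).
Hence ψ⁻¹(34) = 19.

19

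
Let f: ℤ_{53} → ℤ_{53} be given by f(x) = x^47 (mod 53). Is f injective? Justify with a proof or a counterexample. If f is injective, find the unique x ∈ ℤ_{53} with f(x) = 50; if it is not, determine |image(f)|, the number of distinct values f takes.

Since 53 is prime, the nonzero elements of ℤ_{53} form a cyclic group of order 52.
As gcd(47, 52) = 1, raising to the 47th power is a bijection on this group: if s^47 ≡ t^47 then (st^{−1})^47 = 1, and the only element of order dividing gcd(47, 52) = 1 is 1, so s = t.
With f(0) = 0 this makes f injective on all of ℤ_{53}, hence bijective (finite equal-size domain and codomain). In particular f is injective.
Since f is injective, we find the preimage of 50. The inverse of x ↦ x^47 on (ℤ_{53})^× is x ↦ x^31, because 47·31 = 1457 = 28·52 + 1 ≡ 1 (mod 52) and x^{52} = 1 for x ≠ 0 (Fermat). So f⁻¹(50) = 50^31 mod 53.
Repeated squaring mod 53: 50^1 ≡ 50, 50^2 ≡ 50² = 2500 ≡ 9, 50^4 ≡ 9² = 81 ≡ 28, 50^8 ≡ 28² = 784 ≡ 42, 50^16 ≡ 42² = 1764 ≡ 15. Since 31 = 16 + 8 + 4 + 2 + 1, 50^31 ≡ 15·42·28·9·50: 15·42 = 630 ≡ 47, then 47·28 = 1316 ≡ 44, then 44·9 = 396 ≡ 25, then 25·50 = 1250 ≡ 31. So 50^31 ≡ 31 (mod 53).
Hence f⁻¹(50) = 31.

31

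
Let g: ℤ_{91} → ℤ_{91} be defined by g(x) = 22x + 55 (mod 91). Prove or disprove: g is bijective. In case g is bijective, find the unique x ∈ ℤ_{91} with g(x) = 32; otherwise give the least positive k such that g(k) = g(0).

61

If g(a) = g(b), then 22a ≡ 22b (mod 91). Because gcd(22, 91) = 1, we may cancel 22 to get a ≡ b (mod 91).
We now compute 22⁻¹ mod 91 explicitly. Euclid's algorithm: 91 = 4·22 + 3, 22 = 7·3 + 1; back-substituting gives 1 = 29·22 − 7·91, so 22⁻¹ ≡ 29 (mod 91).
Then y ↦ 29(y − 55) is a two-sided inverse to g, so every y ∈ ℤ_{91} has a preimage.
Therefore g is bijective.
Since g is bijective, we compute g⁻¹(32): solve 22x + 55 ≡ 32 (mod 91), i.e. 22x ≡ 68 (mod 91).
Multiplying by 22⁻¹ = 29 gives x ≡ 29·68 = 1972 = 21·91 + 61 ≡ 61 (mod 91).
Check: g(61) = 22·61 + 55 = 1397 = 15·91 + 32 ≡ 32 (mod 91).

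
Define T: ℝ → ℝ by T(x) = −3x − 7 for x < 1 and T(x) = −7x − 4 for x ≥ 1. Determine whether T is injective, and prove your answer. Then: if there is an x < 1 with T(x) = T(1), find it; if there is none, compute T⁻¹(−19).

15/7

Both pieces are strictly decreasing (slopes −3 and −7), so each is injective on its own interval.
The left piece maps (−∞, 1) onto (−10, ∞); the right piece maps [1, ∞) onto (−∞, −11].
These images are disjoint, so no value is attained by both pieces. Hence T is injective.
Because the two images are disjoint, no x < 1 has T(x) = T(1), so we compute T⁻¹(−19): −19 lies in (−∞, −11], so solve −7x − 4 = −19: x = (−19 + 4)/(−7) = 15/7.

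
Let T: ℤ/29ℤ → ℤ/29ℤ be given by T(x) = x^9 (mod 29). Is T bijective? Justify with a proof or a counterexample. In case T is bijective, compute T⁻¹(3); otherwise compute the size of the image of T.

14

Since 29 is prime, the nonzero elements of ℤ/29ℤ form a cyclic group of order 28.
As gcd(9, 28) = 1, raising to the 9th power is a bijection on this group: if x_1^9 ≡ x_2^9 then (x_1x_2^{−1})^9 = 1, and the only element of order dividing gcd(9, 28) = 1 is 1, so x_1 = x_2.
With T(0) = 0 this makes T injective on all of ℤ/29ℤ, hence bijective (finite equal-size domain and codomain). In particular T is bijective.
Since T is bijective, we find the preimage of 3. The inverse of x ↦ x^9 on (ℤ/29ℤ)^× is x ↦ x^25, because 9·25 = 225 = 8·28 + 1 ≡ 1 (mod 28) and x^{28} = 1 for x ≠ 0 (Fermat). So T⁻¹(3) = 3^25 mod 29.
Repeated squaring mod 29: 3^1 ≡ 3, 3^2 ≡ 3² = 9, 3^4 ≡ 9² = 81 ≡ 23, 3^8 ≡ 23² = 529 ≡ 7, 3^16 ≡ 7² = 49 ≡ 20. Since 25 = 16 + 8 + 1, 3^25 ≡ 20·7·3: 20·7 = 140 ≡ 24, then 24·3 = 72 ≡ 14. So 3^25 ≡ 14 (mod 29).
Hence T⁻¹(3) = 14.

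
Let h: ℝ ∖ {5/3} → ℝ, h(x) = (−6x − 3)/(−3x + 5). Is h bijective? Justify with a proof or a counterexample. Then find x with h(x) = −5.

22/21

If h(x) = 2, cross-multiplying gives −3(−6x − 3) = −6(−3x + 5), which simplifies to 9 = −30 — false.  So 2 has no preimage and h is not surjective.
Hence h is not bijective.
Solving h(x) = −5: cross-multiplying gives −6x − 3 = −5(−3x + 5), which rearranges to −21x = −22, so x = 22/21.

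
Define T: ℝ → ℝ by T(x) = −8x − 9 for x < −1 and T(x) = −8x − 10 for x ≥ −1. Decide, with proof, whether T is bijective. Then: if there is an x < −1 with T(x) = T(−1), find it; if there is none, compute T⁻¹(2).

-11/8

Both pieces are strictly decreasing (slopes −8 and −8), so each is injective on its own interval.
The left piece maps (−∞, −1) onto (−1, ∞); the right piece maps [−1, ∞) onto (−∞, −2].
The images leave a gap (−1 has no preimage), so T is not surjective, hence not bijective.
Because the two images are disjoint, no x < −1 has T(x) = T(−1), so we compute T⁻¹(2): 2 lies in (−1, ∞), so solve −8x − 9 = 2: x = (2 + 9)/(−8) = −11/8.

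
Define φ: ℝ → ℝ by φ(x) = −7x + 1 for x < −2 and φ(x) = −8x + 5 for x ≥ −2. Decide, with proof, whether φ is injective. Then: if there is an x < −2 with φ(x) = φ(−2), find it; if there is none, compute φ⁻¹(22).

-20/7

Both pieces are strictly decreasing (slopes −7 and −8), so each is injective on its own interval.
The left piece maps (−∞, −2) onto (15, ∞); the right piece maps [−2, ∞) onto (−∞, 21].
These images overlap. In particular φ(−2) = 21 (right piece), and solving −7x + 1 = 21 on the left piece gives x = −20/7 < −2.
So φ(−20/7) = φ(−2) with −20/7 ≠ −2, and φ is not injective. This x = −20/7 is the requested value below −2.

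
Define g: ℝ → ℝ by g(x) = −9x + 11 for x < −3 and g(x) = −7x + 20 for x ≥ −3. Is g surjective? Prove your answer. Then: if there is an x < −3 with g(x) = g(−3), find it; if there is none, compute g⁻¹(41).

Both pieces are strictly decreasing (slopes −9 and −7), so each is injective on its own interval.
The left piece maps (−∞, −3) onto (38, ∞); the right piece maps [−3, ∞) onto (−∞, 41].
The union (38, ∞) ∪ (−∞, 41] covers ℝ, so g is surjective.
For the follow-up: the images overlap, so an x < −3 with g(x) = g(−3) exists. g(−3) = 41; solving −9x + 11 = 41 for x < −3 gives x = (41 − 11)/(−9) = −10/3.

-10/3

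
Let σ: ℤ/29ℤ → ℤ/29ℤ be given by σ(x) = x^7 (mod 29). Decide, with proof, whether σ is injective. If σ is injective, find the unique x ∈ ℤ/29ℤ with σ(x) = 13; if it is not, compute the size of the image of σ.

σ(2): Repeated squaring mod 29: 2^1 ≡ 2, 2^2 ≡ 2² = 4, 2^4 ≡ 4² = 16. Since 7 = 4 + 2 + 1, 2^7 ≡ 16·4·2: 16·4 = 64 ≡ 6, then 6·2 = 12. So 2^7 ≡ 12 (mod 29).
σ(3): Repeated squaring mod 29: 3^1 ≡ 3, 3^2 ≡ 3² = 9, 3^4 ≡ 9² = 81 ≡ 23. Since 7 = 4 + 2 + 1, 3^7 ≡ 23·9·3: 23·9 = 207 ≡ 4, then 4·3 = 12. So 3^7 ≡ 12 (mod 29).
So σ(2) = σ(3) = 12 while 2 ≠ 3, hence σ is not injective.
Since σ is not injective, we determine |image(σ)|. Computing x^7 mod 29 for each x (by repeated squaring, reducing mod 29 at every step), the values σ(0), σ(1), …, σ(28) are: 0, 1, 12, 12, 28, 28, 28, 1, 17, 28, 17, 12, 17, 28, 12, 17, 1, 12, 17, 12, 1, 12, 28, 1, 1, 1, 17, 17, 28.
The distinct values are {0, 1, 12, 17, 28}; there are 5 of them.

5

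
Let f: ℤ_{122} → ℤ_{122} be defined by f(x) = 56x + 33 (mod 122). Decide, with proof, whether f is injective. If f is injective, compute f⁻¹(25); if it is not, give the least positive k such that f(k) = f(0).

We have gcd(56, 122) = 2 > 1. Taking u = 0 and v = 61: f(0) = 33 and f(61) = 56·61 + 33 = 3449 ≡ 33 (mod 122).
So f(0) = f(61) while 0 ≠ 61, thus f is not injective.
Since f is not injective, we find the least positive k with f(k) = f(0): this means 56k ≡ 0 (mod 122), i.e. 122 ∣ 56k. Since gcd(56, 122) = 2, dividing through by 2 this holds exactly when 61 ∣ 28k, and as gcd(28, 61) = 1, exactly when 61 ∣ k.
The smallest positive such k is 61.

61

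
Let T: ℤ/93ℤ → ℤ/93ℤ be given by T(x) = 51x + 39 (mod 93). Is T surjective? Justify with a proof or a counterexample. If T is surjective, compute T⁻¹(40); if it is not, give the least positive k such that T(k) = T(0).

Since gcd(51, 93) = 3, we have 51x ≡ 0 (mod 3) for all x, so T(x) ≡ 0 (mod 3).
But 1 ≢ 0 (mod 3), so 1 ∈ ℤ/93ℤ has no preimage. Therefore T is not surjective.
Since T is not surjective, we find the least positive k with T(k) = T(0): this means 51k ≡ 0 (mod 93), i.e. 93 ∣ 51k. Since gcd(51, 93) = 3, dividing through by 3 this holds exactly when 31 ∣ 17k, and as gcd(17, 31) = 1, exactly when 31 ∣ k.
The smallest positive such k is 31.

31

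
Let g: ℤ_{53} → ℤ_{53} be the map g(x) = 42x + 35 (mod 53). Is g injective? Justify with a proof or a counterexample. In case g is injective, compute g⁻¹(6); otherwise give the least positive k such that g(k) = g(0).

If g(x_1) = g(x_2), then 42x_1 ≡ 42x_2 (mod 53). Because gcd(42, 53) = 1, we may cancel 42 to get x_1 ≡ x_2 (mod 53).
So g is injective.
We now compute 42⁻¹ mod 53 explicitly. Euclid's algorithm: 53 = 1·42 + 11, 42 = 3·11 + 9, 11 = 1·9 + 2, 9 = 4·2 + 1; back-substituting gives 1 = 24·42 − 19·53, so 42⁻¹ ≡ 24 (mod 53).
Since g is injective, we find g⁻¹(6): we need 42x ≡ 6 − 35 ≡ 24 (mod 53). Using 42⁻¹ = 24: x ≡ 24·24 = 576 = 10·53 + 46, so x = 46.
Check: g(46) = 42·46 + 35 = 1967 = 37·53 + 6 ≡ 6 (mod 53).

46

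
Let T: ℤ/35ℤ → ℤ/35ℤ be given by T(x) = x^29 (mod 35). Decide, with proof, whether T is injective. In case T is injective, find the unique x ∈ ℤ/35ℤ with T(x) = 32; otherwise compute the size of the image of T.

2

Computing x^29 mod 35 for each x (by repeated squaring, reducing mod 35 at every step), the values T(0), T(1), …, T(34) are: 0, 1, 32, 33, 9, 10, 6, 7, 8, 4, 5, 16, 17, 13, 14, 15, 11, 12, 23, 24, 20, 21, 22, 18, 19, 30, 31, 27, 28, 29, 25, 26, 2, 3, 34.
Every element of ℤ/35ℤ appears exactly once in this list, so T is a bijection, and in particular injective.
Since T is injective, we read off the preimage of 32 from the same table: T(2) = 32, so T⁻¹(32) = 2.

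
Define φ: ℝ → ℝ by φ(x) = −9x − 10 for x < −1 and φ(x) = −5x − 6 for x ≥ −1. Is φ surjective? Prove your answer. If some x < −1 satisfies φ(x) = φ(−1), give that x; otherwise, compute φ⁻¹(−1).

-1

Both pieces are strictly decreasing (slopes −9 and −5), so each is injective on its own interval.
The left piece maps (−∞, −1) onto (−1, ∞); the right piece maps [−1, ∞) onto (−∞, −1].
These images together cover ℝ, so φ is surjective.
Because the two images are disjoint, no x < −1 has φ(x) = φ(−1), so we compute φ⁻¹(−1): −1 lies in (−∞, −1], so solve −5x − 6 = −1: x = (−1 + 6)/(−5) = −1.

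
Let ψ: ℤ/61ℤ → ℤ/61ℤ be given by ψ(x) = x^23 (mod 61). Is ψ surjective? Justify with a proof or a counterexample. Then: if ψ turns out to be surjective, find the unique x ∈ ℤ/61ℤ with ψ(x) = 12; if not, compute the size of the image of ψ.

Since 61 is prime, the nonzero elements of ℤ/61ℤ form a cyclic group of order 60.
As gcd(23, 60) = 1, raising to the 23rd power is a bijection on this group: if u^23 ≡ v^23 then (uv^{−1})^23 = 1, and the only element of order dividing gcd(23, 60) = 1 is 1, so u = v.
With ψ(0) = 0 this makes ψ injective on all of ℤ/61ℤ, hence bijective (finite equal-size domain and codomain). In particular ψ is surjective.
Since ψ is surjective, we find the preimage of 12. The inverse of x ↦ x^23 on (ℤ/61ℤ)^× is x ↦ x^47, because 23·47 = 1081 = 18·60 + 1 ≡ 1 (mod 60) and x^{60} = 1 for x ≠ 0 (Fermat). So ψ⁻¹(12) = 12^47 mod 61.
Repeated squaring mod 61: 12^1 ≡ 12, 12^2 ≡ 12² = 144 ≡ 22, 12^4 ≡ 22² = 484 ≡ 57, 12^8 ≡ 57² = 3249 ≡ 16, 12^16 ≡ 16² = 256 ≡ 12, 12^32 ≡ 12² = 144 ≡ 22. Since 47 = 32 + 8 + 4 + 2 + 1, 12^47 ≡ 22·16·57·22·12: 22·16 = 352 ≡ 47, then 47·57 = 2679 ≡ 56, then 56·22 = 1232 ≡ 12, then 12·12 = 144 ≡ 22. So 12^47 ≡ 22 (mod 61).
Hence ψ⁻¹(12) = 22.

22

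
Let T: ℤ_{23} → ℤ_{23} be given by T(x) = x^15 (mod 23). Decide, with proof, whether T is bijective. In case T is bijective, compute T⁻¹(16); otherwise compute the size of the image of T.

2

Since 23 is prime, the nonzero elements of ℤ_{23} form a cyclic group of order 22.
As gcd(15, 22) = 1, raising to the 15th power is a bijection on this group: if s^15 ≡ t^15 then (st^{−1})^15 = 1, and the only element of order dividing gcd(15, 22) = 1 is 1, so s = t.
With T(0) = 0 this makes T injective on all of ℤ_{23}, hence bijective (finite equal-size domain and codomain). In particular T is bijective.
Since T is bijective, we find the preimage of 16. The inverse of x ↦ x^15 on (ℤ_{23})^× is x ↦ x^3, because 15·3 = 45 = 2·22 + 1 ≡ 1 (mod 22) and x^{22} = 1 for x ≠ 0 (Fermat). So T⁻¹(16) = 16^3 mod 23.
Repeated squaring mod 23: 16^1 ≡ 16, 16^2 ≡ 16² = 256 ≡ 3. Since 3 = 2 + 1, 16^3 ≡ 3·16: 3·16 = 48 ≡ 2. So 16^3 ≡ 2 (mod 23).
Hence T⁻¹(16) = 2.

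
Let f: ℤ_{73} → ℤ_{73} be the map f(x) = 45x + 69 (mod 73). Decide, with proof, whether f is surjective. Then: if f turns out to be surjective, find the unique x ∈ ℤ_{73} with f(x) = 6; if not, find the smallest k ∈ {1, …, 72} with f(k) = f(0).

57

Since gcd(45, 73) = 1, 45 is invertible modulo 73. Euclid's algorithm: 73 = 1·45 + 28, 45 = 1·28 + 17, 28 = 1·17 + 11, 17 = 1·11 + 6, 11 = 1·6 + 5, 6 = 1·5 + 1; back-substituting gives 1 = 13·45 − 8·73, so 45⁻¹ ≡ 13 (mod 73).
Then y ↦ 13(y − 69) is a two-sided inverse to f, so every y ∈ ℤ_{73} has a preimage.
So f is surjective.
Since f is surjective, we compute f⁻¹(6): solve 45x + 69 ≡ 6 (mod 73), i.e. 45x ≡ 10 (mod 73).
Multiplying by 45⁻¹ = 13 gives x ≡ 13·10 = 130 = 1·73 + 57 ≡ 57 (mod 73).
Check: f(57) = 45·57 + 69 = 2634 = 36·73 + 6 ≡ 6 (mod 73).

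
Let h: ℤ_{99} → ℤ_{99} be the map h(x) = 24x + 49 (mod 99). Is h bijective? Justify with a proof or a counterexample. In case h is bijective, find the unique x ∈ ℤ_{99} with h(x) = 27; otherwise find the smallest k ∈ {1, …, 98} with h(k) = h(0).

33

We have gcd(24, 99) = 3 > 1. Taking x_1 = 0 and x_2 = 33: h(0) = 49 and h(33) = 24·33 + 49 = 841 ≡ 49 (mod 99).
So h(0) = h(33) while 0 ≠ 33, thus h is not injective, hence not bijective.
Since h is not bijective, we find the least positive k with h(k) = h(0): this means 24k ≡ 0 (mod 99), i.e. 99 ∣ 24k. Since gcd(24, 99) = 3, dividing through by 3 this holds exactly when 33 ∣ 8k, and as gcd(8, 33) = 1, exactly when 33 ∣ k.
The smallest positive such k is 33.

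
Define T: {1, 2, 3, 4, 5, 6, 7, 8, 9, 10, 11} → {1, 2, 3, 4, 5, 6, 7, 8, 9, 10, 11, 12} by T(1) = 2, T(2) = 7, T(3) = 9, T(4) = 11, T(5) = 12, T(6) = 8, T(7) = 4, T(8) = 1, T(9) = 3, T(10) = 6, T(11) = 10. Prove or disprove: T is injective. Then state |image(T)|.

11

The values T(1), …, T(11) are 2, 7, 9, 11, 12, 8, 4, 1, 3, 6, 10 — all distinct.
So T(x_1) = T(x_2) only when x_1 = x_2, and T is injective.
The image of T is {1, 2, 3, 4, 6, 7, 8, 9, 10, 11, 12}, which has 11 elements.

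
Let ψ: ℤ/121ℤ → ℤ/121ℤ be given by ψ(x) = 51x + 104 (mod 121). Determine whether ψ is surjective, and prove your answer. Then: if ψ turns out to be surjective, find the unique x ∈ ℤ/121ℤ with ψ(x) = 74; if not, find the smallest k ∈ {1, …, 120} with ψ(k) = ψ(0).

35

Recall that ψ is surjective if every y in the codomain equals ψ(x) for some x in the domain.
Since gcd(51, 121) = 1, 51 is invertible modulo 121. Euclid's algorithm: 121 = 2·51 + 19, 51 = 2·19 + 13, 19 = 1·13 + 6, 13 = 2·6 + 1; back-substituting gives 1 = 19·51 − 8·121, so 51⁻¹ ≡ 19 (mod 121).
For any y ∈ ℤ/121ℤ, x = 19(y − 104) mod 121 satisfies ψ(x) = 51·19(y − 104) + 104 ≡ y (since 51·19 ≡ 1 mod 121). So every y has a preimage.
Therefore ψ is surjective.
Since ψ is surjective, we find ψ⁻¹(74): we need 51x ≡ 74 − 104 ≡ 91 (mod 121). Using 51⁻¹ = 19: x ≡ 19·91 = 1729 = 14·121 + 35, so x = 35.
Check: ψ(35) = 51·35 + 104 = 1889 = 15·121 + 74 ≡ 74 (mod 121).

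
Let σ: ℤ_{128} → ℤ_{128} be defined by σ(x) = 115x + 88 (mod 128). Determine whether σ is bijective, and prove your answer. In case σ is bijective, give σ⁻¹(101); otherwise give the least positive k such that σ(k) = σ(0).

Suppose σ(u) = σ(v) in ℤ_{128}. Then 115u + 88 ≡ 115v + 88 (mod 128), so 115(u − v) ≡ 0 (mod 128).
Since gcd(115, 128) = 1, 115 is invertible modulo 128, so u − v ≡ 0 (mod 128), i.e. u = v.
We now compute 115⁻¹ mod 128 explicitly. Euclid's algorithm: 128 = 1·115 + 13, 115 = 8·13 + 11, 13 = 1·11 + 2, 11 = 5·2 + 1; back-substituting gives 1 = 59·115 − 53·128, so 115⁻¹ ≡ 59 (mod 128).
Then y ↦ 59(y − 88) is a two-sided inverse to σ, so every y ∈ ℤ_{128} has a preimage.
So σ is bijective.
Since σ is bijective, we find σ⁻¹(101): we need 115x ≡ 101 − 88 ≡ 13 (mod 128). Using 115⁻¹ = 59: x ≡ 59·13 = 767 = 5·128 + 127, so x = 127.
Check: σ(127) = 115·127 + 88 = 14693 = 114·128 + 101 ≡ 101 (mod 128).

127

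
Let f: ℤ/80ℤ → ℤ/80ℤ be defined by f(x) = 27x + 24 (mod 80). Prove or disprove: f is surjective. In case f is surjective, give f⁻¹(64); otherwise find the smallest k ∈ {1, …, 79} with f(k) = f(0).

40

By definition, f is surjective if every y in the codomain equals f(x) for some x in the domain.
Since gcd(27, 80) = 1, 27 is invertible modulo 80. Euclid's algorithm: 80 = 2·27 + 26, 27 = 1·26 + 1; back-substituting gives 1 = 3·27 − 1·80, so 27⁻¹ ≡ 3 (mod 80).
For any y ∈ ℤ/80ℤ, x = 3(y − 24) mod 80 satisfies f(x) = 27·3(y − 24) + 24 ≡ y (since 27·3 ≡ 1 mod 80). So every y has a preimage.
Hence f is surjective.
Since f is surjective, we compute f⁻¹(64): solve 27x + 24 ≡ 64 (mod 80), i.e. 27x ≡ 40 (mod 80).
Multiplying by 27⁻¹ = 3 gives x ≡ 3·40 = 120 = 1·80 + 40 ≡ 40 (mod 80).
Check: f(40) = 27·40 + 24 = 1104 = 13·80 + 64 ≡ 64 (mod 80).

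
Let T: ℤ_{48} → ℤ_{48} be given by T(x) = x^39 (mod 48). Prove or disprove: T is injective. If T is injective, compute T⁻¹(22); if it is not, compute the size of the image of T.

27

T(0) = 0^39 = 0.
T(6): Repeated squaring mod 48: 6^1 ≡ 6, 6^2 ≡ 6² = 36, 6^4 ≡ 36² = 1296 ≡ 0, 6^8 ≡ 0² = 0, 6^16 ≡ 0² = 0, 6^32 ≡ 0² = 0. Since 39 = 32 + 4 + 2 + 1, 6^39 ≡ 0·0·36·6: 0·0 = 0, then 0·36 = 0, then 0·6 = 0. So 6^39 ≡ 0 (mod 48).
So T(0) = T(6) = 0 while 0 ≠ 6, hence T is not injective.
Since T is not injective, we determine |image(T)|. Computing x^39 mod 48 for each x (by repeated squaring, reducing mod 48 at every step), the values T(0), T(1), …, T(47) are: 0, 1, 32, 27, 16, 29, 0, 7, 32, 9, 16, 35, 0, 37, 32, 15, 16, 17, 0, 43, 32, 45, 16, 23, 0, 25, 32, 3, 16, 5, 0, 31, 32, 33, 16, 11, 0, 13, 32, 39, 16, 41, 0, 19, 32, 21, 16, 47.
The distinct values are {0, 1, 3, 5, 7, 9, 11, 13, 15, 16, 17, 19, 21, 23, 25, 27, 29, 31, 32, 33, 35, 37, 39, 41, 43, 45, 47}; there are 27 of them.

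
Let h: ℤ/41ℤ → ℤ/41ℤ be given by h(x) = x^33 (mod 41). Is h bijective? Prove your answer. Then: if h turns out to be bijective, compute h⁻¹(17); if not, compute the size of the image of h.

Since 41 is prime, the nonzero elements of ℤ/41ℤ form a cyclic group of order 40.
As gcd(33, 40) = 1, raising to the 33rd power is a bijection on this group: if s^33 ≡ t^33 then (st^{−1})^33 = 1, and the only element of order dividing gcd(33, 40) = 1 is 1, so s = t.
With h(0) = 0 this makes h injective on all of ℤ/41ℤ, hence bijective (finite equal-size domain and codomain). In particular h is bijective.
Since h is bijective, we find the preimage of 17. The inverse of x ↦ x^33 on (ℤ/41ℤ)^× is x ↦ x^17, because 33·17 = 561 = 14·40 + 1 ≡ 1 (mod 40) and x^{40} = 1 for x ≠ 0 (Fermat). So h⁻¹(17) = 17^17 mod 41.
Repeated squaring mod 41: 17^1 ≡ 17, 17^2 ≡ 17² = 289 ≡ 2, 17^4 ≡ 2² = 4, 17^8 ≡ 4² = 16, 17^16 ≡ 16² = 256 ≡ 10. Since 17 = 16 + 1, 17^17 ≡ 10·17: 10·17 = 170 ≡ 6. So 17^17 ≡ 6 (mod 41).
Hence h⁻¹(17) = 6.

6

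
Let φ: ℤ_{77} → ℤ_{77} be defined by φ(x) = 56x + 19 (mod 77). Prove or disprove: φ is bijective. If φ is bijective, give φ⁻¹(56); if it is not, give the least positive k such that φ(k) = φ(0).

We have gcd(56, 77) = 7 > 1. Taking u = 0 and v = 11: φ(0) = 19 and φ(11) = 56·11 + 19 = 635 ≡ 19 (mod 77).
So φ(0) = φ(11) while 0 ≠ 11, thus φ is not injective, hence not bijective.
Since φ is not bijective, we find the least positive k with φ(k) = φ(0): this means 56k ≡ 0 (mod 77), i.e. 77 ∣ 56k. Since gcd(56, 77) = 7, dividing through by 7 this holds exactly when 11 ∣ 8k, and as gcd(8, 11) = 1, exactly when 11 ∣ k.
The smallest positive such k is 11.

11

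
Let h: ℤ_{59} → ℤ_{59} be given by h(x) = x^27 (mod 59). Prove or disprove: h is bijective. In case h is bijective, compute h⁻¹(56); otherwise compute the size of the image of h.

Since 59 is prime, the nonzero elements of ℤ_{59} form a cyclic group of order 58.
As gcd(27, 58) = 1, raising to the 27th power is a bijection on this group: if s^27 ≡ t^27 then (st^{−1})^27 = 1, and the only element of order dividing gcd(27, 58) = 1 is 1, so s = t.
With h(0) = 0 this makes h injective on all of ℤ_{59}, hence bijective (finite equal-size domain and codomain). In particular h is bijective.
Since h is bijective, we find the preimage of 56. The inverse of x ↦ x^27 on (ℤ_{59})^× is x ↦ x^43, because 27·43 = 1161 = 20·58 + 1 ≡ 1 (mod 58) and x^{58} = 1 for x ≠ 0 (Fermat). So h⁻¹(56) = 56^43 mod 59.
Repeated squaring mod 59: 56^1 ≡ 56, 56^2 ≡ 56² = 3136 ≡ 9, 56^4 ≡ 9² = 81 ≡ 22, 56^8 ≡ 22² = 484 ≡ 12, 56^16 ≡ 12² = 144 ≡ 26, 56^32 ≡ 26² = 676 ≡ 27. Since 43 = 32 + 8 + 2 + 1, 56^43 ≡ 27·12·9·56: 27·12 = 324 ≡ 29, then 29·9 = 261 ≡ 25, then 25·56 = 1400 ≡ 43. So 56^43 ≡ 43 (mod 59).
Hence h⁻¹(56) = 43.

43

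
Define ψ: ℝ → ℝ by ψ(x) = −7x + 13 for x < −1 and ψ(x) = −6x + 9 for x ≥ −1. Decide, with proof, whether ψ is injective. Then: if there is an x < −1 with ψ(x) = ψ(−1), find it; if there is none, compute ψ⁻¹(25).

Both pieces are strictly decreasing (slopes −7 and −6), so each is injective on its own interval.
The left piece maps (−∞, −1) onto (20, ∞); the right piece maps [−1, ∞) onto (−∞, 15].
These images are disjoint, so no value is attained by both pieces. Therefore ψ is injective.
Because the two images are disjoint, no x < −1 has ψ(x) = ψ(−1), so we compute ψ⁻¹(25): 25 lies in (20, ∞), so solve −7x + 13 = 25: x = (25 − 13)/(−7) = −12/7.

-12/7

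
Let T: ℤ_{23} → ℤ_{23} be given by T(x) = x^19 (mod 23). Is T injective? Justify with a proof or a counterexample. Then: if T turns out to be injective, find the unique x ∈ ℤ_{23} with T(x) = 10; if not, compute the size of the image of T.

14

Since 23 is prime, the nonzero elements of ℤ_{23} form a cyclic group of order 22.
As gcd(19, 22) = 1, raising to the 19th power is a bijection on this group: if x_1^19 ≡ x_2^19 then (x_1x_2^{−1})^19 = 1, and the only element of order dividing gcd(19, 22) = 1 is 1, so x_1 = x_2.
With T(0) = 0 this makes T injective on all of ℤ_{23}, hence bijective (finite equal-size domain and codomain). In particular T is injective.
Since T is injective, we find the preimage of 10. The inverse of x ↦ x^19 on (ℤ_{23})^× is x ↦ x^7, because 19·7 = 133 = 6·22 + 1 ≡ 1 (mod 22) and x^{22} = 1 for x ≠ 0 (Fermat). So T⁻¹(10) = 10^7 mod 23.
Repeated squaring mod 23: 10^1 ≡ 10, 10^2 ≡ 10² = 100 ≡ 8, 10^4 ≡ 8² = 64 ≡ 18. Since 7 = 4 + 2 + 1, 10^7 ≡ 18·8·10: 18·8 = 144 ≡ 6, then 6·10 = 60 ≡ 14. So 10^7 ≡ 14 (mod 23).
Hence T⁻¹(10) = 14.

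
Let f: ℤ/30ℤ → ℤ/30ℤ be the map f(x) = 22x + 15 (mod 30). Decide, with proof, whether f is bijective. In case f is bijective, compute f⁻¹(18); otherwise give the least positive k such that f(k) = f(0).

Recall: f is injective if f(x_1) = f(x_2) implies x_1 = x_2.
We have gcd(22, 30) = 2 > 1. Taking x_1 = 0 and x_2 = 15: f(0) = 15 and f(15) = 22·15 + 15 = 345 ≡ 15 (mod 30).
So f(0) = f(15) while 0 ≠ 15, thus f is not injective, hence not bijective.
Since f is not bijective, we find the least positive k with f(k) = f(0): this means 22k ≡ 0 (mod 30), i.e. 30 ∣ 22k. Since gcd(22, 30) = 2, dividing through by 2 this holds exactly when 15 ∣ 11k, and as gcd(11, 15) = 1, exactly when 15 ∣ k.
The smallest positive such k is 15.

15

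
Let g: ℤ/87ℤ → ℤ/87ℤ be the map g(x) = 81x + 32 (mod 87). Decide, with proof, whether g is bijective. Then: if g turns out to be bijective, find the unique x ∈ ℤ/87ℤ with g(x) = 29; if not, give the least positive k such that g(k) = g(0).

29

We have gcd(81, 87) = 3 > 1. Taking u = 0 and v = 29: g(0) = 32 and g(29) = 81·29 + 32 = 2381 ≡ 32 (mod 87).
So g(0) = g(29) while 0 ≠ 29, hence g is not injective, hence not bijective.
Since g is not bijective, we find the least positive k with g(k) = g(0): this means 81k ≡ 0 (mod 87), i.e. 87 ∣ 81k. Since gcd(81, 87) = 3, dividing through by 3 this holds exactly when 29 ∣ 27k, and as gcd(27, 29) = 1, exactly when 29 ∣ k.
The smallest positive such k is 29.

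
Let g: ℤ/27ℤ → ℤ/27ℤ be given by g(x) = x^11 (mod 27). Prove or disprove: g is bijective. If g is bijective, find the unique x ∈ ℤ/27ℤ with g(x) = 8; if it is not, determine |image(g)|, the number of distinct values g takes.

g(0) = 0^11 = 0.
g(3): Repeated squaring mod 27: 3^1 ≡ 3, 3^2 ≡ 3² = 9, 3^4 ≡ 9² = 81 ≡ 0, 3^8 ≡ 0² = 0. Since 11 = 8 + 2 + 1, 3^11 ≡ 0·9·3: 0·9 = 0, then 0·3 = 0. So 3^11 ≡ 0 (mod 27).
So g(0) = g(3) = 0 while 0 ≠ 3, hence g is not injective, hence not bijective.
Since g is not bijective, we determine |image(g)|. Computing x^11 mod 27 for each x (by repeated squaring, reducing mod 27 at every step), the values g(0), g(1), …, g(26) are: 0, 1, 23, 0, 16, 2, 0, 22, 17, 0, 19, 14, 0, 7, 20, 0, 13, 8, 0, 10, 5, 0, 25, 11, 0, 4, 26.
The distinct values are {0, 1, 2, 4, 5, 7, 8, 10, 11, 13, 14, 16, 17, 19, 20, 22, 23, 25, 26}; there are 19 of them.

19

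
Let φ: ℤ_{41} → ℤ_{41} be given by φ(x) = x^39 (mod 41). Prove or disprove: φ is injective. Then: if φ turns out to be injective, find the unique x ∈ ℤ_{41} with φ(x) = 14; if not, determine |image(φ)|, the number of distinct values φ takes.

3

Since 41 is prime, the nonzero elements of ℤ_{41} form a cyclic group of order 40.
As gcd(39, 40) = 1, raising to the 39th power is a bijection on this group: if s^39 ≡ t^39 then (st^{−1})^39 = 1, and the only element of order dividing gcd(39, 40) = 1 is 1, so s = t.
With φ(0) = 0 this makes φ injective on all of ℤ_{41}, hence bijective (finite equal-size domain and codomain). In particular φ is injective.
Since φ is injective, we find the preimage of 14. The inverse of x ↦ x^39 on (ℤ_{41})^× is x ↦ x^39, because 39·39 = 1521 = 38·40 + 1 ≡ 1 (mod 40) and x^{40} = 1 for x ≠ 0 (Fermat). So φ⁻¹(14) = 14^39 mod 41.
Repeated squaring mod 41: 14^1 ≡ 14, 14^2 ≡ 14² = 196 ≡ 32, 14^4 ≡ 32² = 1024 ≡ 40, 14^8 ≡ 40² = 1600 ≡ 1, 14^16 ≡ 1² = 1, 14^32 ≡ 1² = 1. Since 39 = 32 + 4 + 2 + 1, 14^39 ≡ 1·40·32·14: 1·40 = 40, then 40·32 = 1280 ≡ 9, then 9·14 = 126 ≡ 3. So 14^39 ≡ 3 (mod 41).
Hence φ⁻¹(14) = 3.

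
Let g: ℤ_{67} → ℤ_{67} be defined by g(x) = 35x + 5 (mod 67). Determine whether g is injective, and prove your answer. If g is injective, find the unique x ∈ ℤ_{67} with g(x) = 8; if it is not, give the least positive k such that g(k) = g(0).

2

By definition, g is injective when g(x_1) = g(x_2) forces x_1 = x_2.
If g(x_1) = g(x_2), then 35x_1 ≡ 35x_2 (mod 67). Because gcd(35, 67) = 1, we may cancel 35 to get x_1 ≡ x_2 (mod 67).
Thus g is injective.
We now compute 35⁻¹ mod 67 explicitly. Euclid's algorithm: 67 = 1·35 + 32, 35 = 1·32 + 3, 32 = 10·3 + 2, 3 = 1·2 + 1; back-substituting gives 1 = 23·35 − 12·67, so 35⁻¹ ≡ 23 (mod 67).
Since g is injective, we find g⁻¹(8): we need 35x ≡ 8 − 5 ≡ 3 (mod 67). Using 35⁻¹ = 23: x ≡ 23·3 = 69 = 1·67 + 2, so x = 2.
Check: g(2) = 35·2 + 5 = 75 = 1·67 + 8 ≡ 8 (mod 67).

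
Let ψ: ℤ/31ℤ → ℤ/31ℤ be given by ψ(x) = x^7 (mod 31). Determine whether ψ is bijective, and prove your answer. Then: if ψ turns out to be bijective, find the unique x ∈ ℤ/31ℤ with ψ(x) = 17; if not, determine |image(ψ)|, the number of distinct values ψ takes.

Since 31 is prime, the nonzero elements of ℤ/31ℤ form a cyclic group of order 30.
As gcd(7, 30) = 1, raising to the 7th power is a bijection on this group: if a^7 ≡ b^7 then (ab^{−1})^7 = 1, and the only element of order dividing gcd(7, 30) = 1 is 1, so a = b.
With ψ(0) = 0 this makes ψ injective on all of ℤ/31ℤ, hence bijective (finite equal-size domain and codomain). In particular ψ is bijective.
Since ψ is bijective, we find the preimage of 17. The inverse of x ↦ x^7 on (ℤ/31ℤ)^× is x ↦ x^13, because 7·13 = 91 = 3·30 + 1 ≡ 1 (mod 30) and x^{30} = 1 for x ≠ 0 (Fermat). So ψ⁻¹(17) = 17^13 mod 31.
Repeated squaring mod 31: 17^1 ≡ 17, 17^2 ≡ 17² = 289 ≡ 10, 17^4 ≡ 10² = 100 ≡ 7, 17^8 ≡ 7² = 49 ≡ 18. Since 13 = 8 + 4 + 1, 17^13 ≡ 18·7·17: 18·7 = 126 ≡ 2, then 2·17 = 34 ≡ 3. So 17^13 ≡ 3 (mod 31).
Hence ψ⁻¹(17) = 3.

3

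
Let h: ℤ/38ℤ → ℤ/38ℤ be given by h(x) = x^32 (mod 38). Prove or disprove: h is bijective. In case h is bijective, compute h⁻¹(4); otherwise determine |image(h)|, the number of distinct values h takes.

h(18): Repeated squaring mod 38: 18^1 ≡ 18, 18^2 ≡ 18² = 324 ≡ 20, 18^4 ≡ 20² = 400 ≡ 20, 18^8 ≡ 20² = 400 ≡ 20, 18^16 ≡ 20² = 400 ≡ 20, 18^32 ≡ 20² = 400 ≡ 20. So 18^32 ≡ 20 (mod 38).
h(20): Repeated squaring mod 38: 20^1 ≡ 20, 20^2 ≡ 20² = 400 ≡ 20, 20^4 ≡ 20² = 400 ≡ 20, 20^8 ≡ 20² = 400 ≡ 20, 20^16 ≡ 20² = 400 ≡ 20, 20^32 ≡ 20² = 400 ≡ 20. So 20^32 ≡ 20 (mod 38).
So h(18) = h(20) = 20 while 18 ≠ 20, hence h is not injective, hence not bijective.
Since h is not bijective, we determine |image(h)|. Computing x^32 mod 38 for each x (by repeated squaring, reducing mod 38 at every step), the values h(0), h(1), …, h(37) are: 0, 1, 6, 23, 36, 9, 24, 11, 26, 35, 16, 7, 30, 5, 28, 17, 4, 25, 20, 19, 20, 25, 4, 17, 28, 5, 30, 7, 16, 35, 26, 11, 24, 9, 36, 23, 6, 1.
The distinct values are {0, 1, 4, 5, 6, 7, 9, 11, 16, 17, 19, 20, 23, 24, 25, 26, 28, 30, 35, 36}; there are 20 of them.

20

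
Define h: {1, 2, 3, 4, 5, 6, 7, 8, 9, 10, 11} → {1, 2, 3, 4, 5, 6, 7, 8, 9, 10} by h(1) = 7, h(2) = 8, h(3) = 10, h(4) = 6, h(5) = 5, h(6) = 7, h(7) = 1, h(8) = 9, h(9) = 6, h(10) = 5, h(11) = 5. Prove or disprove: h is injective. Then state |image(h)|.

h(1) = 7 = h(6) with 1 ≠ 6, so h is not injective.
The image of h is {1, 5, 6, 7, 8, 9, 10}, which has 7 elements.

7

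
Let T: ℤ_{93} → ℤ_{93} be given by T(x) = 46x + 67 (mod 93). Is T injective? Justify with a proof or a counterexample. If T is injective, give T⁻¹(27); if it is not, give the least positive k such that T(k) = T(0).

By definition, T is injective if T(s) = T(t) implies s = t.
If T(s) = T(t), then 46s ≡ 46t (mod 93). Because gcd(46, 93) = 1, we may cancel 46 to get s ≡ t (mod 93).
Thus T is injective.
We now compute 46⁻¹ mod 93 explicitly. Euclid's algorithm: 93 = 2·46 + 1; back-substituting gives 1 = 91·46 − 45·93, so 46⁻¹ ≡ 91 (mod 93).
Since T is injective, we find T⁻¹(27): we need 46x ≡ 27 − 67 ≡ 53 (mod 93). Using 46⁻¹ = 91: x ≡ 91·53 = 4823 = 51·93 + 80, so x = 80.
Check: T(80) = 46·80 + 67 = 3747 = 40·93 + 27 ≡ 27 (mod 93).

80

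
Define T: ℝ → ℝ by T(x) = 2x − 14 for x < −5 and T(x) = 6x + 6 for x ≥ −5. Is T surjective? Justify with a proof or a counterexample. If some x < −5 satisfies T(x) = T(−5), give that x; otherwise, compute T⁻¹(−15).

Both pieces are strictly increasing (slopes 2 and 6), so each is injective on its own interval.
The left piece maps (−∞, −5) onto (−∞, −24); the right piece maps [−5, ∞) onto [−24, ∞).
These images together cover ℝ, so T is surjective.
Because the two images are disjoint, no x < −5 has T(x) = T(−5), so we compute T⁻¹(−15): −15 lies in [−24, ∞), so solve 6x + 6 = −15: x = (−15 − 6)/6 = −7/2.

-7/2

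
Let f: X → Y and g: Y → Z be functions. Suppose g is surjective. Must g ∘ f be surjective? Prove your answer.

not surjective

No. Take X = {1}, Y = Z = {1, 2, 3}, f(1) = 1, and g = identity (surjective).
Then (g ∘ f)(1) = 1, and 3 ∈ Z has no preimage under g ∘ f, so g ∘ f is not surjective.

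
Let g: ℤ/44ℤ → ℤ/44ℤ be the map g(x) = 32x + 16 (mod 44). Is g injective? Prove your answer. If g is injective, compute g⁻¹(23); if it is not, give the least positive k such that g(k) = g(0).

We have gcd(32, 44) = 4 > 1. Taking u = 0 and v = 11: g(0) = 16 and g(11) = 32·11 + 16 = 368 ≡ 16 (mod 44).
So g(0) = g(11) while 0 ≠ 11, hence g is not injective.
Since g is not injective, we find the least positive k with g(k) = g(0): this means 32k ≡ 0 (mod 44), i.e. 44 ∣ 32k. Since gcd(32, 44) = 4, dividing through by 4 this holds exactly when 11 ∣ 8k, and as gcd(8, 11) = 1, exactly when 11 ∣ k.
The smallest positive such k is 11.

11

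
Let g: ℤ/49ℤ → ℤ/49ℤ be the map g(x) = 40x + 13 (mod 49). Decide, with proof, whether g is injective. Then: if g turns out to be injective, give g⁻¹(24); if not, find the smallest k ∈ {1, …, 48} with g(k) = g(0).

26

If g(x_1) = g(x_2), then 40x_1 ≡ 40x_2 (mod 49). Because gcd(40, 49) = 1, we may cancel 40 to get x_1 ≡ x_2 (mod 49).
Hence g is injective.
We now compute 40⁻¹ mod 49 explicitly. Euclid's algorithm: 49 = 1·40 + 9, 40 = 4·9 + 4, 9 = 2·4 + 1; back-substituting gives 1 = 38·40 − 31·49, so 40⁻¹ ≡ 38 (mod 49).
Since g is injective, we compute g⁻¹(24): solve 40x + 13 ≡ 24 (mod 49), i.e. 40x ≡ 11 (mod 49).
Multiplying by 40⁻¹ = 38 gives x ≡ 38·11 = 418 = 8·49 + 26 ≡ 26 (mod 49).
Check: g(26) = 40·26 + 13 = 1053 = 21·49 + 24 ≡ 24 (mod 49).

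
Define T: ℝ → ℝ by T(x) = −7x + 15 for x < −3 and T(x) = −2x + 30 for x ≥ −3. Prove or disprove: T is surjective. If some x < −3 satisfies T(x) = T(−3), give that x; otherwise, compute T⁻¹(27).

3/2

Both pieces are strictly decreasing (slopes −7 and −2), so each is injective on its own interval.
The left piece maps (−∞, −3) onto (36, ∞); the right piece maps [−3, ∞) onto (−∞, 36].
These images together cover ℝ, so T is surjective.
Because the two images are disjoint, no x < −3 has T(x) = T(−3), so we compute T⁻¹(27): 27 lies in (−∞, 36], so solve −2x + 30 = 27: x = (27 − 30)/(−2) = 3/2.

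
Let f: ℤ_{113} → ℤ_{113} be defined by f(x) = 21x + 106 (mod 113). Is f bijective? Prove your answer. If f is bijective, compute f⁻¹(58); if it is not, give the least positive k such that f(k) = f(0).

If f(u) = f(v), then 21u ≡ 21v (mod 113). Because gcd(21, 113) = 1, we may cancel 21 to get u ≡ v (mod 113).
We now compute 21⁻¹ mod 113 explicitly. Euclid's algorithm: 113 = 5·21 + 8, 21 = 2·8 + 5, 8 = 1·5 + 3, 5 = 1·3 + 2, 3 = 1·2 + 1; back-substituting gives 1 = 70·21 − 13·113, so 21⁻¹ ≡ 70 (mod 113).
Then y ↦ 70(y − 106) is a two-sided inverse to f, so every y ∈ ℤ_{113} has a preimage.
Thus f is bijective.
Since f is bijective, we compute f⁻¹(58): solve 21x + 106 ≡ 58 (mod 113), i.e. 21x ≡ 65 (mod 113).
Multiplying by 21⁻¹ = 70 gives x ≡ 70·65 = 4550 = 40·113 + 30 ≡ 30 (mod 113).
Check: f(30) = 21·30 + 106 = 736 = 6·113 + 58 ≡ 58 (mod 113).

30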